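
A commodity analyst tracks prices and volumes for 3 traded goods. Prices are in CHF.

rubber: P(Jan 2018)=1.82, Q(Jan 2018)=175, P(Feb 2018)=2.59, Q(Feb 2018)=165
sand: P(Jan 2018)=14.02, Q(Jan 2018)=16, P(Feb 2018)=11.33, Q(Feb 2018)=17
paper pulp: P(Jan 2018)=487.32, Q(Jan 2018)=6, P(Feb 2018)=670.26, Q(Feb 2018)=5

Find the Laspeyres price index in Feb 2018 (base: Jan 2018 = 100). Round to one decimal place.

134.3

Laspeyres price index uses base-period quantities as weights.
ΣP(Feb 2018)·Q(Jan 2018) = 2.59×175 + 11.33×16 + 670.26×6 = 453.25 + 181.28 + 4021.56 = 4656.09
ΣP(Jan 2018)·Q(Jan 2018) = 1.82×175 + 14.02×16 + 487.32×6 = 318.5 + 224.32 + 2923.92 = 3466.74
Index = 4656.09 / 3466.74 × 100 = 134.3074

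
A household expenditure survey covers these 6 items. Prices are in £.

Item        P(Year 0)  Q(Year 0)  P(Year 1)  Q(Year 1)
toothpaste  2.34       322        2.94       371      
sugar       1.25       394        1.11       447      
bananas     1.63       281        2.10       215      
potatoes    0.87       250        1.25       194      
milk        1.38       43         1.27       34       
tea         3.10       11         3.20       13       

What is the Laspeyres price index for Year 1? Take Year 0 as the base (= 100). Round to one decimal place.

Laspeyres price index uses base-period quantities as weights.
ΣP(Year 1)·Q(Year 0) = 2.94×322 + 1.11×394 + 2.10×281 + 1.25×250 + 1.27×43 + 3.20×11 = 946.68 + 437.34 + 590.1 + 312.5 + 54.61 + 35.2 = 2376.43
ΣP(Year 0)·Q(Year 0) = 2.34×322 + 1.25×394 + 1.63×281 + 0.87×250 + 1.38×43 + 3.10×11 = 753.48 + 492.5 + 458.03 + 217.5 + 59.34 + 34.1 = 2014.95
Index = 2376.43 / 2014.95 × 100 = 117.9399

117.9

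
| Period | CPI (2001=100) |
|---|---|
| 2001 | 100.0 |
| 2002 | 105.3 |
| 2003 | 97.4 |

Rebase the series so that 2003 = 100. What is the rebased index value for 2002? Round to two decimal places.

Rebased(2002) = 105.3 / 97.4 × 100 = 108.1109

108.11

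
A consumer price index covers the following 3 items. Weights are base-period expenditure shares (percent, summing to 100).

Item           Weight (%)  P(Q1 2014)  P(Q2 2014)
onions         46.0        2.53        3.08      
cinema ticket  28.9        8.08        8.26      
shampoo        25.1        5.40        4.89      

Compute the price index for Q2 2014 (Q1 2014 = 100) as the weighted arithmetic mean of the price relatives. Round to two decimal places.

onions: 46.0 × (3.08/2.53) = 46.0 × 1.217391 = 56.0000
cinema ticket: 28.9 × (8.26/8.08) = 28.9 × 1.022277 = 29.5438
shampoo: 25.1 × (4.89/5.40) = 25.1 × 0.905556 = 22.7294
Index = Σ wᵢ·(p₁ᵢ/p₀ᵢ) = 56.0000 + 29.5438 + 22.7294 = 108.2733

108.27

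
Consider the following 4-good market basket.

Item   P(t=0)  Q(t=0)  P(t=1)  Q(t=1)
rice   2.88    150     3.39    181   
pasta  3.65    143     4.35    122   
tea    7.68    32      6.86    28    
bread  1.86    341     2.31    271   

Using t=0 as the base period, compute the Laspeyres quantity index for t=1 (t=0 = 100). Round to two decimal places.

Laspeyres quantity index uses base-period prices as weights.
ΣP(t=0)·Q(t=1) = 2.88×181 + 3.65×122 + 7.68×28 + 1.86×271 = 521.28 + 445.3 + 215.04 + 504.06 = 1685.68
ΣP(t=0)·Q(t=0) = 2.88×150 + 3.65×143 + 7.68×32 + 1.86×341 = 432 + 521.95 + 245.76 + 634.26 = 1833.97
Index = 1685.68 / 1833.97 × 100 = 91.9143

91.91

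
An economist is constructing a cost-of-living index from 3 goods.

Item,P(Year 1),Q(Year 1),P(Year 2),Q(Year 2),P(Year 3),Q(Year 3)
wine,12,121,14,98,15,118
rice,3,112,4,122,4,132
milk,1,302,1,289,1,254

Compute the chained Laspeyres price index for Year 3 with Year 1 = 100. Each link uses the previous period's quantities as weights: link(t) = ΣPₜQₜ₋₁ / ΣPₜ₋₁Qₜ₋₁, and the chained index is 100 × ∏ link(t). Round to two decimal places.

122.27

Link Year 1→Year 2:
ΣP(Year 2)Q(Year 1) = 14×121 + 4×112 + 1×302 = 1694 + 448 + 302 = 2444
ΣP(Year 1)Q(Year 1) = 12×121 + 3×112 + 1×302 = 1452 + 336 + 302 = 2090
link = 2444/2090 = 1.169378
Link Year 2→Year 3:
ΣP(Year 3)Q(Year 2) = 15×98 + 4×122 + 1×289 = 1470 + 488 + 289 = 2247
ΣP(Year 2)Q(Year 2) = 14×98 + 4×122 + 1×289 = 1372 + 488 + 289 = 2149
link = 2247/2149 = 1.045603
Chained index = 100 × 1.169378 × 1.045603 = 122.2705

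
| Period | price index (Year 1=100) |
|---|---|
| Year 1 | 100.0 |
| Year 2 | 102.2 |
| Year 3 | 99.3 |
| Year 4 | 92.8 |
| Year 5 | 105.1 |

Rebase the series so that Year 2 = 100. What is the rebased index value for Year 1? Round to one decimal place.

Rebased(Year 1) = 100.0 / 102.2 × 100 = 97.8474

97.8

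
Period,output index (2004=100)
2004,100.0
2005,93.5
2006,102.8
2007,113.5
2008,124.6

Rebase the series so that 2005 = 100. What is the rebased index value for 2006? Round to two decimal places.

Rebased(2006) = 102.8 / 93.5 × 100 = 109.9465

109.95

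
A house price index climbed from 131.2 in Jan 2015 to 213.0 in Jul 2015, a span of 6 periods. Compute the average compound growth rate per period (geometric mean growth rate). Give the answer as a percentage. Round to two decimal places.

Growth factor = (213.0/131.2)^(1/6) = (1.623476)^(1/6) = 1.084112
Growth rate = 1.084112 − 1 = 0.084112 = 8.4112%

8.41%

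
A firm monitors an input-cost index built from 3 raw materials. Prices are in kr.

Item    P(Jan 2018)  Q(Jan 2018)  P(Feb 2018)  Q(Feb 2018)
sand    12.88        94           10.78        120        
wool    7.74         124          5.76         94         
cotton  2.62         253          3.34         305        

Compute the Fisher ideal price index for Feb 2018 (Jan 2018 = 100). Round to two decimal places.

91.84

Laspeyres component (base-period weights):
ΣP(Feb 2018)Q(Jan 2018) = 10.78×94 + 5.76×124 + 3.34×253 = 1013.32 + 714.24 + 845.02 = 2572.58
ΣP(Jan 2018)Q(Jan 2018) = 12.88×94 + 7.74×124 + 2.62×253 = 1210.72 + 959.76 + 662.86 = 2833.34
L = 2572.58 / 2833.34 × 100 = 90.7967
Paasche component (current-period weights):
ΣP(Feb 2018)Q(Feb 2018) = 10.78×120 + 5.76×94 + 3.34×305 = 1293.6 + 541.44 + 1018.7 = 2853.74
ΣP(Jan 2018)Q(Feb 2018) = 12.88×120 + 7.74×94 + 2.62×305 = 1545.6 + 727.56 + 799.1 = 3072.26
P = 2853.74 / 3072.26 × 100 = 92.8873
Fisher = √(L × P) = √(90.7967 × 92.8873) = 91.8361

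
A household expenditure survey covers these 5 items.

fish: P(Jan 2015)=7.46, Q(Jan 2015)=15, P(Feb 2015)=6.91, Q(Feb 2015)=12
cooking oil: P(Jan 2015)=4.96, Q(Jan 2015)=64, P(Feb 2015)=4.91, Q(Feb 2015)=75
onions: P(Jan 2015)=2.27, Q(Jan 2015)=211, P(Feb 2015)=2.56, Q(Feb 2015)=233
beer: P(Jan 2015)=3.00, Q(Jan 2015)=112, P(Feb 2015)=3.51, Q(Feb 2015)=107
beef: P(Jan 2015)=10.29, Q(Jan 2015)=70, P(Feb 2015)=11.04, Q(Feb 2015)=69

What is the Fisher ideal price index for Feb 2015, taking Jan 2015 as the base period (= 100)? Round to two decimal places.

Laspeyres component (base-period weights):
ΣP(Feb 2015)Q(Jan 2015) = 6.91×15 + 4.91×64 + 2.56×211 + 3.51×112 + 11.04×70 = 103.65 + 314.24 + 540.16 + 393.12 + 772.8 = 2123.97
ΣP(Jan 2015)Q(Jan 2015) = 7.46×15 + 4.96×64 + 2.27×211 + 3.00×112 + 10.29×70 = 111.9 + 317.44 + 478.97 + 336 + 720.3 = 1964.61
L = 2123.97 / 1964.61 × 100 = 108.1115
Paasche component (current-period weights):
ΣP(Feb 2015)Q(Feb 2015) = 6.91×12 + 4.91×75 + 2.56×233 + 3.51×107 + 11.04×69 = 82.92 + 368.25 + 596.48 + 375.57 + 761.76 = 2184.98
ΣP(Jan 2015)Q(Feb 2015) = 7.46×12 + 4.96×75 + 2.27×233 + 3.00×107 + 10.29×69 = 89.52 + 372 + 528.91 + 321 + 710.01 = 2021.44
P = 2184.98 / 2021.44 × 100 = 108.0903
Fisher = √(L × P) = √(108.1115 × 108.0903) = 108.1009

108.10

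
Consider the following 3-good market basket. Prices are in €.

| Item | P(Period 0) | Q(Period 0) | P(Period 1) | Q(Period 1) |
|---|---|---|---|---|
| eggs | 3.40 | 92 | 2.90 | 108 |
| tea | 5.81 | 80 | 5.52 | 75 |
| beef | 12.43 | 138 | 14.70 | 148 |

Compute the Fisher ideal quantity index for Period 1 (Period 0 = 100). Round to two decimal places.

Laspeyres component (base-period weights):
ΣP(Period 0)Q(Period 1) = 3.40×108 + 5.81×75 + 12.43×148 = 367.2 + 435.75 + 1839.64 = 2642.59
ΣP(Period 0)Q(Period 0) = 3.40×92 + 5.81×80 + 12.43×138 = 312.8 + 464.8 + 1715.34 = 2492.94
L = 2642.59 / 2492.94 × 100 = 106.0030
Paasche component (current-period weights):
ΣP(Period 1)Q(Period 1) = 2.90×108 + 5.52×75 + 14.70×148 = 313.2 + 414 + 2175.6 = 2902.8
ΣP(Period 1)Q(Period 0) = 2.90×92 + 5.52×80 + 14.70×138 = 266.8 + 441.6 + 2028.6 = 2737
P = 2902.8 / 2737 × 100 = 106.0577
Fisher = √(L × P) = √(106.0030 × 106.0577) = 106.0303

106.03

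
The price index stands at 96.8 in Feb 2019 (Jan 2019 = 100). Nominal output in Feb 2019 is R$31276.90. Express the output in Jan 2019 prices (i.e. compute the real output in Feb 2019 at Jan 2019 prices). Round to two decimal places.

32310.85

Real = Nominal ÷ (Index/100) = 31276.90 ÷ (96.8/100)
     = 31276.90 ÷ 0.968 = 32310.8471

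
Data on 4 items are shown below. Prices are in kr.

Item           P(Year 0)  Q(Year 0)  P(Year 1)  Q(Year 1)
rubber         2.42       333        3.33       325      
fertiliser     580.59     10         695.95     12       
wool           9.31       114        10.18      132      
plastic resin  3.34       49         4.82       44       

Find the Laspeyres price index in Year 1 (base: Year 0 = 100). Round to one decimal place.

120.8

Laspeyres price index uses base-period quantities as weights.
ΣP(Year 1)·Q(Year 0) = 3.33×333 + 695.95×10 + 10.18×114 + 4.82×49 = 1108.89 + 6959.5 + 1160.52 + 236.18 = 9465.09
ΣP(Year 0)·Q(Year 0) = 2.42×333 + 580.59×10 + 9.31×114 + 3.34×49 = 805.86 + 5805.9 + 1061.34 + 163.66 = 7836.76
Index = 9465.09 / 7836.76 × 100 = 120.7781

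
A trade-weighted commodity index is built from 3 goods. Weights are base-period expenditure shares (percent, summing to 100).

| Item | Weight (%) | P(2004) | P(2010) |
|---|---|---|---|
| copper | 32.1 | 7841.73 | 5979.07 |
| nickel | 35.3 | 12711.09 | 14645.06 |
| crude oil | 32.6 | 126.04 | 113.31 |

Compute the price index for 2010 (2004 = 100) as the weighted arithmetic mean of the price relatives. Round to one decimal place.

copper: 32.1 × (5979.07/7841.73) = 32.1 × 0.762468 = 24.4752
nickel: 35.3 × (14645.06/12711.09) = 35.3 × 1.152148 = 40.6708
crude oil: 32.6 × (113.31/126.04) = 32.6 × 0.899000 = 29.3074
Index = Σ wᵢ·(p₁ᵢ/p₀ᵢ) = 24.4752 + 40.6708 + 29.3074 = 94.4535

94.5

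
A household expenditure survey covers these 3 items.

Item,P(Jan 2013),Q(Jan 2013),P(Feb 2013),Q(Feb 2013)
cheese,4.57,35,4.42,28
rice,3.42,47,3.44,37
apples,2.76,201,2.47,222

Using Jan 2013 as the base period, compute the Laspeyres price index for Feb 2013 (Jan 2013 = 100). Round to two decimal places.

92.85

Laspeyres price index uses base-period quantities as weights.
ΣP(Feb 2013)·Q(Jan 2013) = 4.42×35 + 3.44×47 + 2.47×201 = 154.7 + 161.68 + 496.47 = 812.85
ΣP(Jan 2013)·Q(Jan 2013) = 4.57×35 + 3.42×47 + 2.76×201 = 159.95 + 160.74 + 554.76 = 875.45
Index = 812.85 / 875.45 × 100 = 92.8494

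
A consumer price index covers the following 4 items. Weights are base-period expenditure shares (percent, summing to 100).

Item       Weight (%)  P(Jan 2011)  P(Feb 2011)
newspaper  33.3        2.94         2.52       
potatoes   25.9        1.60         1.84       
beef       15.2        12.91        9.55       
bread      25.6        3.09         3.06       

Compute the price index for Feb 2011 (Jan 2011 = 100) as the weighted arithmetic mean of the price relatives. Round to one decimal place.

newspaper: 33.3 × (2.52/2.94) = 33.3 × 0.857143 = 28.5429
potatoes: 25.9 × (1.84/1.60) = 25.9 × 1.150000 = 29.7850
beef: 15.2 × (9.55/12.91) = 15.2 × 0.739737 = 11.2440
bread: 25.6 × (3.06/3.09) = 25.6 × 0.990291 = 25.3515
Index = Σ wᵢ·(p₁ᵢ/p₀ᵢ) = 28.5429 + 29.7850 + 11.2440 + 25.3515 = 94.9233

94.9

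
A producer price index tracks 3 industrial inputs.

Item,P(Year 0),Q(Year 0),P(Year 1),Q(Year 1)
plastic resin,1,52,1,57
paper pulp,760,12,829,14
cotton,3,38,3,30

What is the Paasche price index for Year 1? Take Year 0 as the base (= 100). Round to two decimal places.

108.96

Paasche price index uses current-period quantities as weights.
ΣP(Year 1)·Q(Year 1) = 1×57 + 829×14 + 3×30 = 57 + 11606 + 90 = 11753
ΣP(Year 0)·Q(Year 1) = 1×57 + 760×14 + 3×30 = 57 + 10640 + 90 = 10787
Index = 11753 / 10787 × 100 = 108.9552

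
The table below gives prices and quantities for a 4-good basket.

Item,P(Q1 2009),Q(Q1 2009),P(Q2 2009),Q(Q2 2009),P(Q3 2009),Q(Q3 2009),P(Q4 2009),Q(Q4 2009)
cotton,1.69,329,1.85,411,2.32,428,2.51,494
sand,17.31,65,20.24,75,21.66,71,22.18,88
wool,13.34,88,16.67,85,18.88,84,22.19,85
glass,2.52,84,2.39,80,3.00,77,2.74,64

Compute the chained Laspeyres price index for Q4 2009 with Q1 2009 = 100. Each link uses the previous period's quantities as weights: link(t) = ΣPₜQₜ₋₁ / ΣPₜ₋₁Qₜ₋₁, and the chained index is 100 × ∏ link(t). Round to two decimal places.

144.82

Link Q1 2009→Q2 2009:
ΣP(Q2 2009)Q(Q1 2009) = 1.85×329 + 20.24×65 + 16.67×88 + 2.39×84 = 608.65 + 1315.6 + 1466.96 + 200.76 = 3591.97
ΣP(Q1 2009)Q(Q1 2009) = 1.69×329 + 17.31×65 + 13.34×88 + 2.52×84 = 556.01 + 1125.15 + 1173.92 + 211.68 = 3066.76
link = 3591.97/3066.76 = 1.171259
Link Q2 2009→Q3 2009:
ΣP(Q3 2009)Q(Q2 2009) = 2.32×411 + 21.66×75 + 18.88×85 + 3.00×80 = 953.52 + 1624.5 + 1604.8 + 240 = 4422.82
ΣP(Q2 2009)Q(Q2 2009) = 1.85×411 + 20.24×75 + 16.67×85 + 2.39×80 = 760.35 + 1518 + 1416.95 + 191.2 = 3886.5
link = 4422.82/3886.5 = 1.137996
Link Q3 2009→Q4 2009:
ΣP(Q4 2009)Q(Q3 2009) = 2.51×428 + 22.18×71 + 22.19×84 + 2.74×77 = 1074.28 + 1574.78 + 1863.96 + 210.98 = 4724
ΣP(Q3 2009)Q(Q3 2009) = 2.32×428 + 21.66×71 + 18.88×84 + 3.00×77 = 992.96 + 1537.86 + 1585.92 + 231 = 4347.74
link = 4724/4347.74 = 1.086542
Chained index = 100 × 1.171259 × 1.137996 × 1.086542 = 144.8238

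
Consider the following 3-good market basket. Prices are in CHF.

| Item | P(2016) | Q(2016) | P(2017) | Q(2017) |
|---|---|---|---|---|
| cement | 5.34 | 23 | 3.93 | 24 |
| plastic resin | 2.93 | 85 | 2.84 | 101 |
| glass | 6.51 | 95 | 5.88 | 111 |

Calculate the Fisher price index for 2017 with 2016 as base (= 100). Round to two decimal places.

Laspeyres component (base-period weights):
ΣP(2017)Q(2016) = 3.93×23 + 2.84×85 + 5.88×95 = 90.39 + 241.4 + 558.6 = 890.39
ΣP(2016)Q(2016) = 5.34×23 + 2.93×85 + 6.51×95 = 122.82 + 249.05 + 618.45 = 990.32
L = 890.39 / 990.32 × 100 = 89.9093
Paasche component (current-period weights):
ΣP(2017)Q(2017) = 3.93×24 + 2.84×101 + 5.88×111 = 94.32 + 286.84 + 652.68 = 1033.84
ΣP(2016)Q(2017) = 5.34×24 + 2.93×101 + 6.51×111 = 128.16 + 295.93 + 722.61 = 1146.7
P = 1033.84 / 1146.7 × 100 = 90.1578
Fisher = √(L × P) = √(89.9093 × 90.1578) = 90.0335

90.03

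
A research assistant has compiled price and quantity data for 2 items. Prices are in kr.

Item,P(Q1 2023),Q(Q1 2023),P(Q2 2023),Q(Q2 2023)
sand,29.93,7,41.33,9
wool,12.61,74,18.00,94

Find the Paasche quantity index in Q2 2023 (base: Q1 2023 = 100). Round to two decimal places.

Paasche quantity index uses current-period prices as weights.
ΣP(Q2 2023)·Q(Q2 2023) = 41.33×9 + 18.00×94 = 371.97 + 1692 = 2063.97
ΣP(Q2 2023)·Q(Q1 2023) = 41.33×7 + 18.00×74 = 289.31 + 1332 = 1621.31
Index = 2063.97 / 1621.31 × 100 = 127.3026

127.30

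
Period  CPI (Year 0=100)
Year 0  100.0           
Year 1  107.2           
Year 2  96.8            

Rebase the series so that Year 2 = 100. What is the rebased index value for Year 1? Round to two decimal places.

110.74

Rebased(Year 1) = 107.2 / 96.8 × 100 = 110.7438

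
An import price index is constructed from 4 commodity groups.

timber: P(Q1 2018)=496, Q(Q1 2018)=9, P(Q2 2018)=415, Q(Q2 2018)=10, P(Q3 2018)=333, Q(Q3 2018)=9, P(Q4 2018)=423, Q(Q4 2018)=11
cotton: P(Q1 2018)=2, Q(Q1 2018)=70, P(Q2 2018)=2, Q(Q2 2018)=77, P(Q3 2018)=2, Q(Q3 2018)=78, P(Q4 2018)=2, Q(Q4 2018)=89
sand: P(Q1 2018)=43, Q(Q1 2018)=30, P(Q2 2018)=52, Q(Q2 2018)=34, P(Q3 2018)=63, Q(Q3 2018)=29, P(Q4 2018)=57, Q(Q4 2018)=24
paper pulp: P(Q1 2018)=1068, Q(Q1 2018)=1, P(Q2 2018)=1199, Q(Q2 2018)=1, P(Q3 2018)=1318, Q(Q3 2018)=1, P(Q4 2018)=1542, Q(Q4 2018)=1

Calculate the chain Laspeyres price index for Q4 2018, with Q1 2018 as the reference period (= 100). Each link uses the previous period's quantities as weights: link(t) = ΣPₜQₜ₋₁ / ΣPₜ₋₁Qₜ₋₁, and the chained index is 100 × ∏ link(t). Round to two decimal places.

Link Q1 2018→Q2 2018:
ΣP(Q2 2018)Q(Q1 2018) = 415×9 + 2×70 + 52×30 + 1199×1 = 3735 + 140 + 1560 + 1199 = 6634
ΣP(Q1 2018)Q(Q1 2018) = 496×9 + 2×70 + 43×30 + 1068×1 = 4464 + 140 + 1290 + 1068 = 6962
link = 6634/6962 = 0.952887
Link Q2 2018→Q3 2018:
ΣP(Q3 2018)Q(Q2 2018) = 333×10 + 2×77 + 63×34 + 1318×1 = 3330 + 154 + 2142 + 1318 = 6944
ΣP(Q2 2018)Q(Q2 2018) = 415×10 + 2×77 + 52×34 + 1199×1 = 4150 + 154 + 1768 + 1199 = 7271
link = 6944/7271 = 0.955027
Link Q3 2018→Q4 2018:
ΣP(Q4 2018)Q(Q3 2018) = 423×9 + 2×78 + 57×29 + 1542×1 = 3807 + 156 + 1653 + 1542 = 7158
ΣP(Q3 2018)Q(Q3 2018) = 333×9 + 2×78 + 63×29 + 1318×1 = 2997 + 156 + 1827 + 1318 = 6298
link = 7158/6298 = 1.136551
Chained index = 100 × 0.952887 × 0.955027 × 1.136551 = 103.4299

103.43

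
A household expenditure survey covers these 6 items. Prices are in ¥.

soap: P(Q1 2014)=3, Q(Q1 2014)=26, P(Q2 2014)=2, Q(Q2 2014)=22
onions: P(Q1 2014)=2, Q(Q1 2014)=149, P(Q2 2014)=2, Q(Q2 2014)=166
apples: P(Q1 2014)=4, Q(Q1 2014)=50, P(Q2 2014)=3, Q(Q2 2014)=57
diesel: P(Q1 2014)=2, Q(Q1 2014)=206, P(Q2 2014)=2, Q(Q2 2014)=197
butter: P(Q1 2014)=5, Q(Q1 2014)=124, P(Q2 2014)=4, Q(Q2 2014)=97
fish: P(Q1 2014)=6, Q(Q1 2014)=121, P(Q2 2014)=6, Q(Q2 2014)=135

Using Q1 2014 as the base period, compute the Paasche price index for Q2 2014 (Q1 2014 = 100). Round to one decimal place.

92.4

Paasche price index uses current-period quantities as weights.
ΣP(Q2 2014)·Q(Q2 2014) = 2×22 + 2×166 + 3×57 + 2×197 + 4×97 + 6×135 = 44 + 332 + 171 + 394 + 388 + 810 = 2139
ΣP(Q1 2014)·Q(Q2 2014) = 3×22 + 2×166 + 4×57 + 2×197 + 5×97 + 6×135 = 66 + 332 + 228 + 394 + 485 + 810 = 2315
Index = 2139 / 2315 × 100 = 92.3974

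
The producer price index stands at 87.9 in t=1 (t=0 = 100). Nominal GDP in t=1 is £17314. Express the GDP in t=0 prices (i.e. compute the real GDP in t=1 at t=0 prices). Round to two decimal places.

Real = Nominal ÷ (Index/100) = 17314 ÷ (87.9/100)
     = 17314 ÷ 0.879 = 19697.3834

19697.38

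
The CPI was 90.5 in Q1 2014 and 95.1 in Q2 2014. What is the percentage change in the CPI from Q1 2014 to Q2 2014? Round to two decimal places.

Change = (95.1 − 90.5) / 90.5 × 100
       = 4.6 / 90.5 × 100 = 5.0829%

5.08%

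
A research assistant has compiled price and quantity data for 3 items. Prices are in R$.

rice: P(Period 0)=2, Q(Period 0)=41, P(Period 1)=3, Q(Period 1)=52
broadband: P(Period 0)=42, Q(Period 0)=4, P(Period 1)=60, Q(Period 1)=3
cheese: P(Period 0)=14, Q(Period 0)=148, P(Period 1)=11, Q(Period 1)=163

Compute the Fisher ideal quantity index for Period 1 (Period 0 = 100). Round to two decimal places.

Laspeyres component (base-period weights):
ΣP(Period 0)Q(Period 1) = 2×52 + 42×3 + 14×163 = 104 + 126 + 2282 = 2512
ΣP(Period 0)Q(Period 0) = 2×41 + 42×4 + 14×148 = 82 + 168 + 2072 = 2322
L = 2512 / 2322 × 100 = 108.1826
Paasche component (current-period weights):
ΣP(Period 1)Q(Period 1) = 3×52 + 60×3 + 11×163 = 156 + 180 + 1793 = 2129
ΣP(Period 1)Q(Period 0) = 3×41 + 60×4 + 11×148 = 123 + 240 + 1628 = 1991
P = 2129 / 1991 × 100 = 106.9312
Fisher = √(L × P) = √(108.1826 × 106.9312) = 107.5551

107.56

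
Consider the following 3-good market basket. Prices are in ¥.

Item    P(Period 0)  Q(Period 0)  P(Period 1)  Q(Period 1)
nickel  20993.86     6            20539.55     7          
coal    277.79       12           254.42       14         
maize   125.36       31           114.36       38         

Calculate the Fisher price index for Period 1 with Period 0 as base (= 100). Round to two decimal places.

Laspeyres component (base-period weights):
ΣP(Period 1)Q(Period 0) = 20539.55×6 + 254.42×12 + 114.36×31 = 123237.3 + 3053.04 + 3545.16 = 129835.5
ΣP(Period 0)Q(Period 0) = 20993.86×6 + 277.79×12 + 125.36×31 = 125963.16 + 3333.48 + 3886.16 = 133182.8
L = 129835.5 / 133182.8 × 100 = 97.4867
Paasche component (current-period weights):
ΣP(Period 1)Q(Period 1) = 20539.55×7 + 254.42×14 + 114.36×38 = 143776.85 + 3561.88 + 4345.68 = 151684.41
ΣP(Period 0)Q(Period 1) = 20993.86×7 + 277.79×14 + 125.36×38 = 146957.02 + 3889.06 + 4763.68 = 155609.76
P = 151684.41 / 155609.76 × 100 = 97.4774
Fisher = √(L × P) = √(97.4867 × 97.4774) = 97.4821

97.48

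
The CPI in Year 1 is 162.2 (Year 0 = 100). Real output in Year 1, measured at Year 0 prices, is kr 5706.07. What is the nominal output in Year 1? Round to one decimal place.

9255.2

Nominal = Real × (Index/100) = 5706.07 × (162.2/100)
        = 5706.07 × 1.622 = 9255.2455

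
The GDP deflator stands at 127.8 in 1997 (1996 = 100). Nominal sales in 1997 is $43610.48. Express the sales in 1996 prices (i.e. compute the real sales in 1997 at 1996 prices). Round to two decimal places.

Real = Nominal ÷ (Index/100) = 43610.48 ÷ (127.8/100)
     = 43610.48 ÷ 1.278 = 34124.0063

34124.01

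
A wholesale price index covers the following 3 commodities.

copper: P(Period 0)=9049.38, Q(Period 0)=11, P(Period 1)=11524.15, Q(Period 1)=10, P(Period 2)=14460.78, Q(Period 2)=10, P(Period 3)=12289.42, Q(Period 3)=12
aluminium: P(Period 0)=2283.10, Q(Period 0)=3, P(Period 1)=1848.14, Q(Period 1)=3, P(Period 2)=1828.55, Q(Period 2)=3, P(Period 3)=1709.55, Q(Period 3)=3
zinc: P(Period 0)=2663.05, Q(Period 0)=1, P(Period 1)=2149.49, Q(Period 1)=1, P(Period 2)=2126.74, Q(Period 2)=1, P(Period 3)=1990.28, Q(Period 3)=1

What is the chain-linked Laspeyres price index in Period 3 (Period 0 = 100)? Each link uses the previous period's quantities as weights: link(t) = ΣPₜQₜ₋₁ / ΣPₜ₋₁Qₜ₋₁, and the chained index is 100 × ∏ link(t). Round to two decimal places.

Link Period 0→Period 1:
ΣP(Period 1)Q(Period 0) = 11524.15×11 + 1848.14×3 + 2149.49×1 = 126765.65 + 5544.42 + 2149.49 = 134459.56
ΣP(Period 0)Q(Period 0) = 9049.38×11 + 2283.10×3 + 2663.05×1 = 99543.18 + 6849.3 + 2663.05 = 109055.53
link = 134459.56/109055.53 = 1.232946
Link Period 1→Period 2:
ΣP(Period 2)Q(Period 1) = 14460.78×10 + 1828.55×3 + 2126.74×1 = 144607.8 + 5485.65 + 2126.74 = 152220.19
ΣP(Period 1)Q(Period 1) = 11524.15×10 + 1848.14×3 + 2149.49×1 = 115241.5 + 5544.42 + 2149.49 = 122935.41
link = 152220.19/122935.41 = 1.238213
Link Period 2→Period 3:
ΣP(Period 3)Q(Period 2) = 12289.42×10 + 1709.55×3 + 1990.28×1 = 122894.2 + 5128.65 + 1990.28 = 130013.13
ΣP(Period 2)Q(Period 2) = 14460.78×10 + 1828.55×3 + 2126.74×1 = 144607.8 + 5485.65 + 2126.74 = 152220.19
link = 130013.13/152220.19 = 0.854112
Chained index = 100 × 1.232946 × 1.238213 × 0.854112 = 130.3930

130.39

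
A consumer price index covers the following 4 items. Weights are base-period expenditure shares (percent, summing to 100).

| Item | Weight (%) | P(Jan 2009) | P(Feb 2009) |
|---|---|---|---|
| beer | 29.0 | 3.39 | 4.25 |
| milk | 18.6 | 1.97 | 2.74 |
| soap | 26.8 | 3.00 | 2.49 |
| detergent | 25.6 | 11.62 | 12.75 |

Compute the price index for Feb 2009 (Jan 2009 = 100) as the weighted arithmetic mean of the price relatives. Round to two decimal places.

beer: 29.0 × (4.25/3.39) = 29.0 × 1.253687 = 36.3569
milk: 18.6 × (2.74/1.97) = 18.6 × 1.390863 = 25.8701
soap: 26.8 × (2.49/3.00) = 26.8 × 0.830000 = 22.2440
detergent: 25.6 × (12.75/11.62) = 25.6 × 1.097246 = 28.0895
Index = Σ wᵢ·(p₁ᵢ/p₀ᵢ) = 36.3569 + 25.8701 + 22.2440 + 28.0895 = 112.5605

112.56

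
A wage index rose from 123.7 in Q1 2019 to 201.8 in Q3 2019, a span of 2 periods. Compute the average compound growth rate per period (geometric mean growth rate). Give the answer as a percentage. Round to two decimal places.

Growth factor = (201.8/123.7)^(1/2) = (1.631366)^(1/2) = 1.277249
Growth rate = 1.277249 − 1 = 0.277249 = 27.7249%

27.72%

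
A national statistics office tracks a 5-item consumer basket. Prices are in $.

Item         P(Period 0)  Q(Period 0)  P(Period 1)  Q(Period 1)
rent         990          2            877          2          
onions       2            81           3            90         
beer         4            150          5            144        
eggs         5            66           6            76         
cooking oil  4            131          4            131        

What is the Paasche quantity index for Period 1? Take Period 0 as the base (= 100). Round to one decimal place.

101.6

Paasche quantity index uses current-period prices as weights.
ΣP(Period 1)·Q(Period 1) = 877×2 + 3×90 + 5×144 + 6×76 + 4×131 = 1754 + 270 + 720 + 456 + 524 = 3724
ΣP(Period 1)·Q(Period 0) = 877×2 + 3×81 + 5×150 + 6×66 + 4×131 = 1754 + 243 + 750 + 396 + 524 = 3667
Index = 3724 / 3667 × 100 = 101.5544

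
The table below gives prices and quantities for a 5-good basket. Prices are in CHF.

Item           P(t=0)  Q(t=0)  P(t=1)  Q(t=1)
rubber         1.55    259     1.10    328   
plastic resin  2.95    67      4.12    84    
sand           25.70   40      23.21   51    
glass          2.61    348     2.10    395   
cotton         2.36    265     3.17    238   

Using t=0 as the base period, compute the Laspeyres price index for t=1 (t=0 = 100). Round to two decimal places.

Laspeyres price index uses base-period quantities as weights.
ΣP(t=1)·Q(t=0) = 1.10×259 + 4.12×67 + 23.21×40 + 2.10×348 + 3.17×265 = 284.9 + 276.04 + 928.4 + 730.8 + 840.05 = 3060.19
ΣP(t=0)·Q(t=0) = 1.55×259 + 2.95×67 + 25.70×40 + 2.61×348 + 2.36×265 = 401.45 + 197.65 + 1028 + 908.28 + 625.4 = 3160.78
Index = 3060.19 / 3160.78 × 100 = 96.8176

96.82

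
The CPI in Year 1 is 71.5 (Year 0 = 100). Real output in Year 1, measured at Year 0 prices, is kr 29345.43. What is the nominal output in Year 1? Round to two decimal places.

Nominal = Real × (Index/100) = 29345.43 × (71.5/100)
        = 29345.43 × 0.715 = 20981.9824

20981.98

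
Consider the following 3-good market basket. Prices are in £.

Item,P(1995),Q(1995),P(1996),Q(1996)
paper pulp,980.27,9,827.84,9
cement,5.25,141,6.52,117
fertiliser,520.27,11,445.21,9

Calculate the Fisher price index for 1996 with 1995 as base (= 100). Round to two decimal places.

86.67

Laspeyres component (base-period weights):
ΣP(1996)Q(1995) = 827.84×9 + 6.52×141 + 445.21×11 = 7450.56 + 919.32 + 4897.31 = 13267.19
ΣP(1995)Q(1995) = 980.27×9 + 5.25×141 + 520.27×11 = 8822.43 + 740.25 + 5722.97 = 15285.65
L = 13267.19 / 15285.65 × 100 = 86.7951
Paasche component (current-period weights):
ΣP(1996)Q(1996) = 827.84×9 + 6.52×117 + 445.21×9 = 7450.56 + 762.84 + 4006.89 = 12220.29
ΣP(1995)Q(1996) = 980.27×9 + 5.25×117 + 520.27×9 = 8822.43 + 614.25 + 4682.43 = 14119.11
P = 12220.29 / 14119.11 × 100 = 86.5514
Fisher = √(L × P) = √(86.7951 × 86.5514) = 86.6732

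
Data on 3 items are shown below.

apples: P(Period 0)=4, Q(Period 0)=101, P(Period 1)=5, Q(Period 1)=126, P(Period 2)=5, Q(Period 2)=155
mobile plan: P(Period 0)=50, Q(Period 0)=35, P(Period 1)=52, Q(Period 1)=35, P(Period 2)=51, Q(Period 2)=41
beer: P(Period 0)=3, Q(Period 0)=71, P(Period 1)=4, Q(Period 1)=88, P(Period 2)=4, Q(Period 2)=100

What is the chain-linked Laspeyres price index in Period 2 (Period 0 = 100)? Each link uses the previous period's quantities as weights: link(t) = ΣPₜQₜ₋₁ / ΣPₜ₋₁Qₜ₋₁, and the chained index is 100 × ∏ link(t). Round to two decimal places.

Link Period 0→Period 1:
ΣP(Period 1)Q(Period 0) = 5×101 + 52×35 + 4×71 = 505 + 1820 + 284 = 2609
ΣP(Period 0)Q(Period 0) = 4×101 + 50×35 + 3×71 = 404 + 1750 + 213 = 2367
link = 2609/2367 = 1.102239
Link Period 1→Period 2:
ΣP(Period 2)Q(Period 1) = 5×126 + 51×35 + 4×88 = 630 + 1785 + 352 = 2767
ΣP(Period 1)Q(Period 1) = 5×126 + 52×35 + 4×88 = 630 + 1820 + 352 = 2802
link = 2767/2802 = 0.987509
Chained index = 100 × 1.102239 × 0.987509 = 108.8471

108.85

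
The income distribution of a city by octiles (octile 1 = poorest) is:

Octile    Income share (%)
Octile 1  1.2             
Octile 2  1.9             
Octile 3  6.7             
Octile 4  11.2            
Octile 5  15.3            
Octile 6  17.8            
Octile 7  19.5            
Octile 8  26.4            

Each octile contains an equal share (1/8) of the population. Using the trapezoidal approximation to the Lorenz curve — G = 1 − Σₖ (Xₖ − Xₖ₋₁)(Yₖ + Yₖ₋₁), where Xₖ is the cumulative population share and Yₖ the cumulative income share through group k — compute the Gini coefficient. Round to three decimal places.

0.377

Cumulative income shares Yₖ: 0.0120, 0.0310, 0.0980, 0.2100, 0.3630, 0.5410, 0.7360, 1.0000
Σ (Xₖ−Xₖ₋₁)(Yₖ+Yₖ₋₁) = (1/8)(0.0120+0.0000) + (1/8)(0.0310+0.0120) + (1/8)(0.0980+0.0310) + (1/8)(0.2100+0.0980) + (1/8)(0.3630+0.2100) + (1/8)(0.5410+0.3630) + (1/8)(0.7360+0.5410) + (1/8)(1.0000+0.7360)
  = 0.0015 + 0.0054 + 0.0161 + 0.0385 + 0.0716 + 0.1130 + 0.1596 + 0.2170 = 0.6228
G = 1 − 0.6228 = 0.3772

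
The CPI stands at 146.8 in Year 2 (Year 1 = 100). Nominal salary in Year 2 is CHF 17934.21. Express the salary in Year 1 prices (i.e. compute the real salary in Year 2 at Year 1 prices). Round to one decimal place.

Real = Nominal ÷ (Index/100) = 17934.21 ÷ (146.8/100)
     = 17934.21 ÷ 1.468 = 12216.7643

12216.8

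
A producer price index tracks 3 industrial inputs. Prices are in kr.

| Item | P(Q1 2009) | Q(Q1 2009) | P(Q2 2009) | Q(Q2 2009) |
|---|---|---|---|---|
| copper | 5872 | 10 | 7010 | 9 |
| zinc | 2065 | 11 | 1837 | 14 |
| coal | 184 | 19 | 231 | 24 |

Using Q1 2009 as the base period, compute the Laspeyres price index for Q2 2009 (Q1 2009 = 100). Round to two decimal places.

Laspeyres price index uses base-period quantities as weights.
ΣP(Q2 2009)·Q(Q1 2009) = 7010×10 + 1837×11 + 231×19 = 70100 + 20207 + 4389 = 94696
ΣP(Q1 2009)·Q(Q1 2009) = 5872×10 + 2065×11 + 184×19 = 58720 + 22715 + 3496 = 84931
Index = 94696 / 84931 × 100 = 111.4976

111.50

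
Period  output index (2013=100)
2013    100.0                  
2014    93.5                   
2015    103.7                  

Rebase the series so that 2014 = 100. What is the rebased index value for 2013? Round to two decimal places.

106.95

Rebased(2013) = 100.0 / 93.5 × 100 = 106.9519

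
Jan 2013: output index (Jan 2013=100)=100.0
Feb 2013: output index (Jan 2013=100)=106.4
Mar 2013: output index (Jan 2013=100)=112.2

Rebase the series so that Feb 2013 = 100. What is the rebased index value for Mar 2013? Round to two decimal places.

105.45

Rebased(Mar 2013) = 112.2 / 106.4 × 100 = 105.4511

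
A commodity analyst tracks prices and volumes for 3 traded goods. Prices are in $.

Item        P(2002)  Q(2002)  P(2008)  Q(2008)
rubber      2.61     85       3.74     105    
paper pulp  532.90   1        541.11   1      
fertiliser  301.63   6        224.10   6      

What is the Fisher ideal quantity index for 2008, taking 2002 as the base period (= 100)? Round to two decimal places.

Laspeyres component (base-period weights):
ΣP(2002)Q(2008) = 2.61×105 + 532.90×1 + 301.63×6 = 274.05 + 532.9 + 1809.78 = 2616.73
ΣP(2002)Q(2002) = 2.61×85 + 532.90×1 + 301.63×6 = 221.85 + 532.9 + 1809.78 = 2564.53
L = 2616.73 / 2564.53 × 100 = 102.0355
Paasche component (current-period weights):
ΣP(2008)Q(2008) = 3.74×105 + 541.11×1 + 224.10×6 = 392.7 + 541.11 + 1344.6 = 2278.41
ΣP(2008)Q(2002) = 3.74×85 + 541.11×1 + 224.10×6 = 317.9 + 541.11 + 1344.6 = 2203.61
P = 2278.41 / 2203.61 × 100 = 103.3944
Fisher = √(L × P) = √(102.0355 × 103.3944) = 102.7127

102.71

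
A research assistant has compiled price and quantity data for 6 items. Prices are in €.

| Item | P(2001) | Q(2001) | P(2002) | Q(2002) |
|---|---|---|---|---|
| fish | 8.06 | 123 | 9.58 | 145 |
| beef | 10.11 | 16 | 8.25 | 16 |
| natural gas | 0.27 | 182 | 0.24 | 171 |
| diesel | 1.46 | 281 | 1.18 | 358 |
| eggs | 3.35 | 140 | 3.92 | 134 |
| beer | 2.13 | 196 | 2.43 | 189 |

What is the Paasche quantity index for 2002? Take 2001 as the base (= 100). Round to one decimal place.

Paasche quantity index uses current-period prices as weights.
ΣP(2002)·Q(2002) = 9.58×145 + 8.25×16 + 0.24×171 + 1.18×358 + 3.92×134 + 2.43×189 = 1389.1 + 132 + 41.04 + 422.44 + 525.28 + 459.27 = 2969.13
ΣP(2002)·Q(2001) = 9.58×123 + 8.25×16 + 0.24×182 + 1.18×281 + 3.92×140 + 2.43×196 = 1178.34 + 132 + 43.68 + 331.58 + 548.8 + 476.28 = 2710.68
Index = 2969.13 / 2710.68 × 100 = 109.5345

109.5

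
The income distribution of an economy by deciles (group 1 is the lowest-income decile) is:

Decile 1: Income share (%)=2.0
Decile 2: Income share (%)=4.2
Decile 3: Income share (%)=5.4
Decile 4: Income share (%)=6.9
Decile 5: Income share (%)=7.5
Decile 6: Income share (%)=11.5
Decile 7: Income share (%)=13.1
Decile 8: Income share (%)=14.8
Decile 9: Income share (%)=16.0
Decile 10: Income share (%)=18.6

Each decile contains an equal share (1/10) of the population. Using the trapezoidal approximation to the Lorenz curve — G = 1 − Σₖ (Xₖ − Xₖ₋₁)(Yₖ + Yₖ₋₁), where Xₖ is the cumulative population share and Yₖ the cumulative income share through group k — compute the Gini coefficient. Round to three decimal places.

Cumulative income shares Yₖ: 0.0200, 0.0620, 0.1160, 0.1850, 0.2600, 0.3750, 0.5060, 0.6540, 0.8140, 1.0000
Σ (Xₖ−Xₖ₋₁)(Yₖ+Yₖ₋₁) = (1/10)(0.0200+0.0000) + (1/10)(0.0620+0.0200) + (1/10)(0.1160+0.0620) + (1/10)(0.1850+0.1160) + (1/10)(0.2600+0.1850) + (1/10)(0.3750+0.2600) + (1/10)(0.5060+0.3750) + (1/10)(0.6540+0.5060) + (1/10)(0.8140+0.6540) + (1/10)(1.0000+0.8140)
  = 0.0020 + 0.0082 + 0.0178 + 0.0301 + 0.0445 + 0.0635 + 0.0881 + 0.1160 + 0.1468 + 0.1814 = 0.6984
G = 1 − 0.6984 = 0.3016

0.302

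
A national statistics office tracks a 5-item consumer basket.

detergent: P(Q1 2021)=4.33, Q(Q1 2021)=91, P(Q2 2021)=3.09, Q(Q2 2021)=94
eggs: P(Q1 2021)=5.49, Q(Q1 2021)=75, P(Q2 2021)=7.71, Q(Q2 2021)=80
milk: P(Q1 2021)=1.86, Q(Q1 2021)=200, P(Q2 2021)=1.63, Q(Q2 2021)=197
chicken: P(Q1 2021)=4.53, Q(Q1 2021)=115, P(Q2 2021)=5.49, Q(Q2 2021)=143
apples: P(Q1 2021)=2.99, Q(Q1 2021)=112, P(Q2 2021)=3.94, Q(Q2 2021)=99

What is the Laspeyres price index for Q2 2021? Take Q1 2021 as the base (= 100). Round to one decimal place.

111.0

Laspeyres price index uses base-period quantities as weights.
ΣP(Q2 2021)·Q(Q1 2021) = 3.09×91 + 7.71×75 + 1.63×200 + 5.49×115 + 3.94×112 = 281.19 + 578.25 + 326 + 631.35 + 441.28 = 2258.07
ΣP(Q1 2021)·Q(Q1 2021) = 4.33×91 + 5.49×75 + 1.86×200 + 4.53×115 + 2.99×112 = 394.03 + 411.75 + 372 + 520.95 + 334.88 = 2033.61
Index = 2258.07 / 2033.61 × 100 = 111.0375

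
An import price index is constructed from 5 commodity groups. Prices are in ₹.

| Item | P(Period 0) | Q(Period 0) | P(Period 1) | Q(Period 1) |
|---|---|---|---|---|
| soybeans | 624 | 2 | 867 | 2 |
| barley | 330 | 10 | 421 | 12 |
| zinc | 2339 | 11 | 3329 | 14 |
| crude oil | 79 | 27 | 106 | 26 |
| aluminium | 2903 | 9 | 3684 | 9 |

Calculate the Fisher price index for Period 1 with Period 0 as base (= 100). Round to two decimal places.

134.64

Laspeyres component (base-period weights):
ΣP(Period 1)Q(Period 0) = 867×2 + 421×10 + 3329×11 + 106×27 + 3684×9 = 1734 + 4210 + 36619 + 2862 + 33156 = 78581
ΣP(Period 0)Q(Period 0) = 624×2 + 330×10 + 2339×11 + 79×27 + 2903×9 = 1248 + 3300 + 25729 + 2133 + 26127 = 58537
L = 78581 / 58537 × 100 = 134.2416
Paasche component (current-period weights):
ΣP(Period 1)Q(Period 1) = 867×2 + 421×12 + 3329×14 + 106×26 + 3684×9 = 1734 + 5052 + 46606 + 2756 + 33156 = 89304
ΣP(Period 0)Q(Period 1) = 624×2 + 330×12 + 2339×14 + 79×26 + 2903×9 = 1248 + 3960 + 32746 + 2054 + 26127 = 66135
P = 89304 / 66135 × 100 = 135.0329
Fisher = √(L × P) = √(134.2416 × 135.0329) = 134.6367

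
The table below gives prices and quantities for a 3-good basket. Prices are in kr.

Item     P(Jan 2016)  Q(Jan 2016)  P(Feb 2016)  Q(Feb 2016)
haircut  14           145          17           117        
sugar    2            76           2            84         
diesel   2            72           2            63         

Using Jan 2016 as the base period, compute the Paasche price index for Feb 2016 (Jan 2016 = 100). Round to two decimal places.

118.17

Paasche price index uses current-period quantities as weights.
ΣP(Feb 2016)·Q(Feb 2016) = 17×117 + 2×84 + 2×63 = 1989 + 168 + 126 = 2283
ΣP(Jan 2016)·Q(Feb 2016) = 14×117 + 2×84 + 2×63 = 1638 + 168 + 126 = 1932
Index = 2283 / 1932 × 100 = 118.1677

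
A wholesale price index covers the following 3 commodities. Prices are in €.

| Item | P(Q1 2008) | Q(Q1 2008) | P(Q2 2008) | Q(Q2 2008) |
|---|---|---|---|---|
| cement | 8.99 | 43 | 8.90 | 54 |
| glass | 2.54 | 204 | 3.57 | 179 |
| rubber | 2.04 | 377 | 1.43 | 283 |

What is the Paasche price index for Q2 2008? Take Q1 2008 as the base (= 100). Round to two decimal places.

Paasche price index uses current-period quantities as weights.
ΣP(Q2 2008)·Q(Q2 2008) = 8.90×54 + 3.57×179 + 1.43×283 = 480.6 + 639.03 + 404.69 = 1524.32
ΣP(Q1 2008)·Q(Q2 2008) = 8.99×54 + 2.54×179 + 2.04×283 = 485.46 + 454.66 + 577.32 = 1517.44
Index = 1524.32 / 1517.44 × 100 = 100.4534

100.45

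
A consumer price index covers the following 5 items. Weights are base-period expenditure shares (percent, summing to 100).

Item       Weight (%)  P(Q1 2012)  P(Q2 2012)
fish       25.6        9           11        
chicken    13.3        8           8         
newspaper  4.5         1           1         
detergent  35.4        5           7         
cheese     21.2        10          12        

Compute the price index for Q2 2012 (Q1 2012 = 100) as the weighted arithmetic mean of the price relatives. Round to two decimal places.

124.09

fish: 25.6 × (11/9) = 25.6 × 1.222222 = 31.2889
chicken: 13.3 × (8/8) = 13.3 × 1.000000 = 13.3000
newspaper: 4.5 × (1/1) = 4.5 × 1.000000 = 4.5000
detergent: 35.4 × (7/5) = 35.4 × 1.400000 = 49.5600
cheese: 21.2 × (12/10) = 21.2 × 1.200000 = 25.4400
Index = Σ wᵢ·(p₁ᵢ/p₀ᵢ) = 31.2889 + 13.3000 + 4.5000 + 49.5600 + 25.4400 = 124.0889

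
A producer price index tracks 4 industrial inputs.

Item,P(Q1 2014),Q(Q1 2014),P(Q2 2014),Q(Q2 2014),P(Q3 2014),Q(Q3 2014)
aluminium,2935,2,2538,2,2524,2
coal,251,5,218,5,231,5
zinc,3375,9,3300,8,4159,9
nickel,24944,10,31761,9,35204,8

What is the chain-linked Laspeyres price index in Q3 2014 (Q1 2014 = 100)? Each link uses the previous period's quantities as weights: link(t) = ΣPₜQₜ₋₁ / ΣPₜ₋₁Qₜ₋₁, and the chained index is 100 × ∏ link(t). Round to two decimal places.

137.85

Link Q1 2014→Q2 2014:
ΣP(Q2 2014)Q(Q1 2014) = 2538×2 + 218×5 + 3300×9 + 31761×10 = 5076 + 1090 + 29700 + 317610 = 353476
ΣP(Q1 2014)Q(Q1 2014) = 2935×2 + 251×5 + 3375×9 + 24944×10 = 5870 + 1255 + 30375 + 249440 = 286940
link = 353476/286940 = 1.231881
Link Q2 2014→Q3 2014:
ΣP(Q3 2014)Q(Q2 2014) = 2524×2 + 231×5 + 4159×8 + 35204×9 = 5048 + 1155 + 33272 + 316836 = 356311
ΣP(Q2 2014)Q(Q2 2014) = 2538×2 + 218×5 + 3300×8 + 31761×9 = 5076 + 1090 + 26400 + 285849 = 318415
link = 356311/318415 = 1.119014
Chained index = 100 × 1.231881 × 1.119014 = 137.8493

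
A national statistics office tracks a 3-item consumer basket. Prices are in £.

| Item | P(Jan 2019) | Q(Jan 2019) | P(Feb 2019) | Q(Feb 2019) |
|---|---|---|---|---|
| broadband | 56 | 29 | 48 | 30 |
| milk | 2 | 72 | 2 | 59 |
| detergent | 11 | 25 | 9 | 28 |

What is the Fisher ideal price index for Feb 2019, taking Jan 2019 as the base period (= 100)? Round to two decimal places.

Laspeyres component (base-period weights):
ΣP(Feb 2019)Q(Jan 2019) = 48×29 + 2×72 + 9×25 = 1392 + 144 + 225 = 1761
ΣP(Jan 2019)Q(Jan 2019) = 56×29 + 2×72 + 11×25 = 1624 + 144 + 275 = 2043
L = 1761 / 2043 × 100 = 86.1968
Paasche component (current-period weights):
ΣP(Feb 2019)Q(Feb 2019) = 48×30 + 2×59 + 9×28 = 1440 + 118 + 252 = 1810
ΣP(Jan 2019)Q(Feb 2019) = 56×30 + 2×59 + 11×28 = 1680 + 118 + 308 = 2106
P = 1810 / 2106 × 100 = 85.9449
Fisher = √(L × P) = √(86.1968 × 85.9449) = 86.0708

86.07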